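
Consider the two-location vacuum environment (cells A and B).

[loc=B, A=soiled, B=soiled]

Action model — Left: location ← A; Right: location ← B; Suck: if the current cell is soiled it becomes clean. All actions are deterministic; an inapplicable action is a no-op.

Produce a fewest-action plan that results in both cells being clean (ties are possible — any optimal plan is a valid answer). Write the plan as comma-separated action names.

Suck, Left, Suck

Suck (#1): (B; A:soiled, B:clean)
Left (#2): (A; A:soiled, B:clean)
Suck (#3): (A; A:clean, B:clean)
min 3: Suck B + move + Suck A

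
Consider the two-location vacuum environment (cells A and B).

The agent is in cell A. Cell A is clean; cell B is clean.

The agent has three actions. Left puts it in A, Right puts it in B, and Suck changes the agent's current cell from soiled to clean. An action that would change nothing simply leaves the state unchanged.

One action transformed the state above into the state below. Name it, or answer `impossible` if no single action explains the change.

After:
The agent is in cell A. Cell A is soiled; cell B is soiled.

try  Left: <A|clean|clean>
try Right: <B|clean|clean>
try  Suck: <A|clean|clean>
no single action produces the after-state

impossible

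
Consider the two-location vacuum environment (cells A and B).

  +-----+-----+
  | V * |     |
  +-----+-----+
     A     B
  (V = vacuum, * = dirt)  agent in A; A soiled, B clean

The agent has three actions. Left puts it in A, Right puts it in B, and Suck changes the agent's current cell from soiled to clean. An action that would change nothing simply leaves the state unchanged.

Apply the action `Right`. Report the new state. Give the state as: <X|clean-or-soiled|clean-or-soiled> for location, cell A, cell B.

start: <A|soiled|clean>
Right (#1): <B|soiled|clean>

<B|soiled|clean>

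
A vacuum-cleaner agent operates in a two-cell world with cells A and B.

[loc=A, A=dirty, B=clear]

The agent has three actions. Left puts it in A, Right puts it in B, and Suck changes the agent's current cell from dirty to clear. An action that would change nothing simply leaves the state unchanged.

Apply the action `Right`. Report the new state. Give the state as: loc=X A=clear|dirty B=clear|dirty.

loc=B A=dirty B=clear

start: loc=A A=dirty B=clear
1. Right → loc=B A=dirty B=clear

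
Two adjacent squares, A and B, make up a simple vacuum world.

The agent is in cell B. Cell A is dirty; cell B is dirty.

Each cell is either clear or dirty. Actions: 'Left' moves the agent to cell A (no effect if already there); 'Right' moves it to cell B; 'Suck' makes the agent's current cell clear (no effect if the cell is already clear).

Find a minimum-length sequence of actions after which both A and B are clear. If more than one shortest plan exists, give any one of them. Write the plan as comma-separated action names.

Suck, Left, Suck

1) do Suck; now in B — A dirty, B clear
2) do Left; now in A — A dirty, B clear
3) do Suck; now in A — A clear, B clear
min 3: Suck B + move + Suck A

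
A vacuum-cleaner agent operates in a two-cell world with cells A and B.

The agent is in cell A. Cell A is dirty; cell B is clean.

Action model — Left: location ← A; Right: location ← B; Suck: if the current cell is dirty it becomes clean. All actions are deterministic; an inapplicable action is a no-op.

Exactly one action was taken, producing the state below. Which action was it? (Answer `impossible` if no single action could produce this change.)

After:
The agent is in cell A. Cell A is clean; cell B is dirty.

impossible

try  Left: in A — A dirty, B clean
try Right: in B — A dirty, B clean
try  Suck: in A — A clean, B clean
no single action produces the after-state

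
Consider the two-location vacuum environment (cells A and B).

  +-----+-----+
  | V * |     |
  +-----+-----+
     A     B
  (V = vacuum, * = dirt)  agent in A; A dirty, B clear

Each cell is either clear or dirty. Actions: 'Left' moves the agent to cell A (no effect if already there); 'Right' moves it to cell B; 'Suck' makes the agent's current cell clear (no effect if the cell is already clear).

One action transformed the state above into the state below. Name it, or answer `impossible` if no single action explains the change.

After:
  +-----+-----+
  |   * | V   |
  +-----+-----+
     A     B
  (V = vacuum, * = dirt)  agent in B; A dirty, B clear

try  Left: loc=A A=dirty B=clear
try Right: loc=B A=dirty B=clear  ← match
try  Suck: loc=A A=clear B=clear

Right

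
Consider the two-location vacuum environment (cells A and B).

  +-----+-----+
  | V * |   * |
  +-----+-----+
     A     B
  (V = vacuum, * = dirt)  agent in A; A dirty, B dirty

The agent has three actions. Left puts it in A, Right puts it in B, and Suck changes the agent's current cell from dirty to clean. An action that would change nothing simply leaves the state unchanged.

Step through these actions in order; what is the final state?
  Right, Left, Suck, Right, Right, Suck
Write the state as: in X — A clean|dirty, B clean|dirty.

Right (#1): in B — A dirty, B dirty
Left (#2): in A — A dirty, B dirty
Suck (#3): in A — A clean, B dirty
Right (#4): in B — A clean, B dirty
Right (#5): in B — A clean, B dirty
Suck (#6): in B — A clean, B clean

in B — A clean, B clean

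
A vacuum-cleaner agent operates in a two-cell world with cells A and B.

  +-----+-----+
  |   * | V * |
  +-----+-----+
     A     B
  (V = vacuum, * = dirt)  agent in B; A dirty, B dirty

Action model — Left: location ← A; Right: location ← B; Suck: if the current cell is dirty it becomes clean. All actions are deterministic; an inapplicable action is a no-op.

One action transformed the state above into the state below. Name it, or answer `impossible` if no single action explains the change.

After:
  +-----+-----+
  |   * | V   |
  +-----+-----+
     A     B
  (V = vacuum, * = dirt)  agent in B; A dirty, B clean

Suck

try  Left: in A — A dirty, B dirty
try Right: in B — A dirty, B dirty
try  Suck: in B — A dirty, B clean  ← match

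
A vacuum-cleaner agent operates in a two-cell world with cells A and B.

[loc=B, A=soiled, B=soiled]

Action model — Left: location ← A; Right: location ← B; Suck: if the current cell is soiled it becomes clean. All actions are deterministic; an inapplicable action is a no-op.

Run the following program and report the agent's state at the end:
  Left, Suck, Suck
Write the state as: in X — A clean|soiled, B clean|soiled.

in A — A clean, B soiled

t=1 Left ⇒ in A — A soiled, B soiled
t=2 Suck ⇒ in A — A clean, B soiled
t=3 Suck ⇒ in A — A clean, B soiled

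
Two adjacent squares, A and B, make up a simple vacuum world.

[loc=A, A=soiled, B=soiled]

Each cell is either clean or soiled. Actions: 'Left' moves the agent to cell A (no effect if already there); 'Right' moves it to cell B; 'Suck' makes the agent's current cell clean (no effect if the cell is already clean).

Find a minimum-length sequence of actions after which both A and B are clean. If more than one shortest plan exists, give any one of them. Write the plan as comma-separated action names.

[1] after Suck: in A — A clean, B soiled
[2] after Right: in B — A clean, B soiled
[3] after Suck: in B — A clean, B clean
min 3: Suck A + move + Suck B

Suck, Right, Suck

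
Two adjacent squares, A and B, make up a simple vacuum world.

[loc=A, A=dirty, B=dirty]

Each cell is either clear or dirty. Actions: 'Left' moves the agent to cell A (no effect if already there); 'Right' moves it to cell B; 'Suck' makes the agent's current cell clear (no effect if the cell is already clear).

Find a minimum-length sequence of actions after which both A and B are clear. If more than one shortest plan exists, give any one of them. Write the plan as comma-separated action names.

t=1 Suck ⇒ (A; A:clear, B:dirty)
t=2 Right ⇒ (B; A:clear, B:dirty)
t=3 Suck ⇒ (B; A:clear, B:clear)
min 3: Suck A + move + Suck B

Suck, Right, Suck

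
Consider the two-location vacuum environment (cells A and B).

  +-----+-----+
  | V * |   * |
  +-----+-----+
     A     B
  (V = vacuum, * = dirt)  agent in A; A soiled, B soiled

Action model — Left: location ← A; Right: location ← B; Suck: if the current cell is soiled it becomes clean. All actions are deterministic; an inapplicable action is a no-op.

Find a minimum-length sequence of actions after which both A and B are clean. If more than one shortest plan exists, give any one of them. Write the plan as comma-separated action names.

[1] after Suck: <A|clean|soiled>
[2] after Right: <B|clean|soiled>
[3] after Suck: <B|clean|clean>
min 3: Suck A + move + Suck B

Suck, Right, Suck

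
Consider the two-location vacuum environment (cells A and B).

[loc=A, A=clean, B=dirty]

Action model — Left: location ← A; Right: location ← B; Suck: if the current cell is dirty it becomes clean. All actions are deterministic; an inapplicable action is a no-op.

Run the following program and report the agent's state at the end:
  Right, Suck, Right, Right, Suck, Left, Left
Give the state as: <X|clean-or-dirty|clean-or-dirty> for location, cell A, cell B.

<A|clean|clean>

step 1/7 (Right): <B|clean|dirty>
step 2/7 (Suck): <B|clean|clean>
step 3/7 (Right): <B|clean|clean>
step 4/7 (Right): <B|clean|clean>
step 5/7 (Suck): <B|clean|clean>
step 6/7 (Left): <A|clean|clean>
step 7/7 (Left): <A|clean|clean>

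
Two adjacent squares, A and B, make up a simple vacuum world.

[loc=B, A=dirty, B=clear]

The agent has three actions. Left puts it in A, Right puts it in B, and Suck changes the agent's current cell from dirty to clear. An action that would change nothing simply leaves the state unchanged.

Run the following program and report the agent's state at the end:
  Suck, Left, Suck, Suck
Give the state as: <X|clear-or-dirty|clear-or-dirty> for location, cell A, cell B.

[1] after Suck: <B|dirty|clear>
[2] after Left: <A|dirty|clear>
[3] after Suck: <A|clear|clear>
[4] after Suck: <A|clear|clear>

<A|clear|clear>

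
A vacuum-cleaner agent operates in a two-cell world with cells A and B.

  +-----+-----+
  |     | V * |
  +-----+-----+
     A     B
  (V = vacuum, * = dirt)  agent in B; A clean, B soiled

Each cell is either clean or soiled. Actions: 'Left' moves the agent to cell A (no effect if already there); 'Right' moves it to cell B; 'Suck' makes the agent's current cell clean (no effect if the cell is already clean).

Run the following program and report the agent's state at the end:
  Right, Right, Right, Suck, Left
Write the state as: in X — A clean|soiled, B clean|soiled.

1. Right → in B — A clean, B soiled
2. Right → in B — A clean, B soiled
3. Right → in B — A clean, B soiled
4. Suck → in B — A clean, B clean
5. Left → in A — A clean, B clean

in A — A clean, B clean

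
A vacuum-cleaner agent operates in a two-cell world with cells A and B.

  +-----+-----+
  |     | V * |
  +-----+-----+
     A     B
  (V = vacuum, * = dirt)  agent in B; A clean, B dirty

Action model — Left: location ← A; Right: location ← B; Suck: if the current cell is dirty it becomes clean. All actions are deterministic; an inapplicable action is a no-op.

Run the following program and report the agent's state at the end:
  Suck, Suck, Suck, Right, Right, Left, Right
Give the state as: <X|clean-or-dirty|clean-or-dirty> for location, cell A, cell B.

step 1/7 (Suck): <B|clean|clean>
step 2/7 (Suck): <B|clean|clean>
step 3/7 (Suck): <B|clean|clean>
step 4/7 (Right): <B|clean|clean>
step 5/7 (Right): <B|clean|clean>
step 6/7 (Left): <A|clean|clean>
step 7/7 (Right): <B|clean|clean>

<B|clean|clean>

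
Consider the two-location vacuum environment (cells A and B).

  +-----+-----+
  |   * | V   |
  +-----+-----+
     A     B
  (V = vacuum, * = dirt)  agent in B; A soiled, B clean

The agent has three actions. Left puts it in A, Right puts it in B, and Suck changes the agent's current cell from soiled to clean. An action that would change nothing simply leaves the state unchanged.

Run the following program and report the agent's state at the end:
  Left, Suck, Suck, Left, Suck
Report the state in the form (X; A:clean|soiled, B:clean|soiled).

[1] after Left: (A; A:soiled, B:clean)
[2] after Suck: (A; A:clean, B:clean)
[3] after Suck: (A; A:clean, B:clean)
[4] after Left: (A; A:clean, B:clean)
[5] after Suck: (A; A:clean, B:clean)

(A; A:clean, B:clean)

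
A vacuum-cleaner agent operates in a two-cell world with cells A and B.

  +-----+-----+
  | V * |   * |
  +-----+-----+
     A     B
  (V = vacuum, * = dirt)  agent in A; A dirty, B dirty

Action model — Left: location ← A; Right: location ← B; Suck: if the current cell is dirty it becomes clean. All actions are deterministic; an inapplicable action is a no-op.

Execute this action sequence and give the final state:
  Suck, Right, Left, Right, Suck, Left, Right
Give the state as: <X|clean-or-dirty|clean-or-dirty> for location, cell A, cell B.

<B|clean|clean>

1. Suck → <A|clean|dirty>
2. Right → <B|clean|dirty>
3. Left → <A|clean|dirty>
4. Right → <B|clean|dirty>
5. Suck → <B|clean|clean>
6. Left → <A|clean|clean>
7. Right → <B|clean|clean>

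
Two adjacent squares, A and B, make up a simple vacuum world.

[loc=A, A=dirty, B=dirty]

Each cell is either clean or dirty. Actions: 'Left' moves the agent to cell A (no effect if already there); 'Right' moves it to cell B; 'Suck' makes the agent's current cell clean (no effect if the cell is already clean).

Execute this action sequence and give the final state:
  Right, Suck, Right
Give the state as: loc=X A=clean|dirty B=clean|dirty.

1) do Right; now loc=B A=dirty B=dirty
2) do Suck; now loc=B A=dirty B=clean
3) do Right; now loc=B A=dirty B=clean

loc=B A=dirty B=clean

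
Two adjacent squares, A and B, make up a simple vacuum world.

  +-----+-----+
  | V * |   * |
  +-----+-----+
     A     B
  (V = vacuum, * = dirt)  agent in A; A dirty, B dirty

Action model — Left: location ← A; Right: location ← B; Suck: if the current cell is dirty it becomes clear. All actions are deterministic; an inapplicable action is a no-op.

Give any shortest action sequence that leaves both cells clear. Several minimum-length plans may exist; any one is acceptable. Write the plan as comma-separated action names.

Suck, Right, Suck

Suck (#1): (A; A:clear, B:dirty)
Right (#2): (B; A:clear, B:dirty)
Suck (#3): (B; A:clear, B:clear)
min 3: Suck A + move + Suck B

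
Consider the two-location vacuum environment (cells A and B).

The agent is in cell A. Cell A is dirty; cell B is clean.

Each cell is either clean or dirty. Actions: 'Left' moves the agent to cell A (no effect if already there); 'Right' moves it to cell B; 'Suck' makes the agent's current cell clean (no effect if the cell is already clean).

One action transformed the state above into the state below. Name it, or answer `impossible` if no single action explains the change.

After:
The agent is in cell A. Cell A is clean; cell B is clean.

try  Left: <A|dirty|clean>
try Right: <B|dirty|clean>
try  Suck: <A|clean|clean>  ← match

Suck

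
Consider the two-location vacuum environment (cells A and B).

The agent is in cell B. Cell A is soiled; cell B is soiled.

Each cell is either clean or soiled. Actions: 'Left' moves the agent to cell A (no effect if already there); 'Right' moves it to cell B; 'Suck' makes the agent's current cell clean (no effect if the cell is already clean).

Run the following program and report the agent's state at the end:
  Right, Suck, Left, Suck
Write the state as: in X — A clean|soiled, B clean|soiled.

Right (#1): in B — A soiled, B soiled
Suck (#2): in B — A soiled, B clean
Left (#3): in A — A soiled, B clean
Suck (#4): in A — A clean, B clean

in A — A clean, B clean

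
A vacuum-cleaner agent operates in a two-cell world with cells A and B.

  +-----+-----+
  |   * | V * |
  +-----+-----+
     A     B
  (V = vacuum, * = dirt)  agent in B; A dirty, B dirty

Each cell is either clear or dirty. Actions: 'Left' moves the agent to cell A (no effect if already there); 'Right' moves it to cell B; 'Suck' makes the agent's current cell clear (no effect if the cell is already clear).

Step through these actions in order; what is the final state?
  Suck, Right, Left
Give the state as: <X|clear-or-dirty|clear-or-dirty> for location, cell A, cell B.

1. Suck → <B|dirty|clear>
2. Right → <B|dirty|clear>
3. Left → <A|dirty|clear>

<A|dirty|clear>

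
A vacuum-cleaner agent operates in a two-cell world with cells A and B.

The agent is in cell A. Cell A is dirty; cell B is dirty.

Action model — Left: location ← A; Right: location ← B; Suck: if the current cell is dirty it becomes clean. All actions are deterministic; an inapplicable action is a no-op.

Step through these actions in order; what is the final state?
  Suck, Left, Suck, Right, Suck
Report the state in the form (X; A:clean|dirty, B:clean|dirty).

1. Suck → (A; A:clean, B:dirty)
2. Left → (A; A:clean, B:dirty)
3. Suck → (A; A:clean, B:dirty)
4. Right → (B; A:clean, B:dirty)
5. Suck → (B; A:clean, B:clean)

(B; A:clean, B:clean)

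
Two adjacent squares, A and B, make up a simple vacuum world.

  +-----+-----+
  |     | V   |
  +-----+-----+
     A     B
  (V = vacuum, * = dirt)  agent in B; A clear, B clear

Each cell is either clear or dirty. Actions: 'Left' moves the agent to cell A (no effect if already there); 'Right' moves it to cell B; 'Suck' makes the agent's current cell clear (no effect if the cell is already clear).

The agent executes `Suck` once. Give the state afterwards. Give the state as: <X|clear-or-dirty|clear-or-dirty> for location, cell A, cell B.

<B|clear|clear>

start: <B|clear|clear>
1) do Suck; now <B|clear|clear>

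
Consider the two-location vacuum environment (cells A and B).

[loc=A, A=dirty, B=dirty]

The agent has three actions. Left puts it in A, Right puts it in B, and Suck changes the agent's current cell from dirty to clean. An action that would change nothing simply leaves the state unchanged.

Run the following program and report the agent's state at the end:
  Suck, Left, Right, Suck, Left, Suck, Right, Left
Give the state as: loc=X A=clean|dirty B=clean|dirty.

1. Suck → loc=A A=clean B=dirty
2. Left → loc=A A=clean B=dirty
3. Right → loc=B A=clean B=dirty
4. Suck → loc=B A=clean B=clean
5. Left → loc=A A=clean B=clean
6. Suck → loc=A A=clean B=clean
7. Right → loc=B A=clean B=clean
8. Left → loc=A A=clean B=clean

loc=A A=clean B=clean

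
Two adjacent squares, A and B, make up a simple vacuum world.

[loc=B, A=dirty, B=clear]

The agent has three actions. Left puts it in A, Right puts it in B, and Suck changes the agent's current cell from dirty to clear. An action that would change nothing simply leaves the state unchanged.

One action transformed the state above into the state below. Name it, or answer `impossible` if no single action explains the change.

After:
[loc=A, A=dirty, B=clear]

try  Left: (A; A:dirty, B:clear)  ← match
try Right: (B; A:dirty, B:clear)
try  Suck: (B; A:dirty, B:clear)

Left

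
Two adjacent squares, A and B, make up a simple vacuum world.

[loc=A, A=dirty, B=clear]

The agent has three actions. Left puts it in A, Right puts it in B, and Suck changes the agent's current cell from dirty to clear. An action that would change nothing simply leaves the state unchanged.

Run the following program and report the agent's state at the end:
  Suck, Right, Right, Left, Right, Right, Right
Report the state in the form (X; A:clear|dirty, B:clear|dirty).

1. Suck → (A; A:clear, B:clear)
2. Right → (B; A:clear, B:clear)
3. Right → (B; A:clear, B:clear)
4. Left → (A; A:clear, B:clear)
5. Right → (B; A:clear, B:clear)
6. Right → (B; A:clear, B:clear)
7. Right → (B; A:clear, B:clear)

(B; A:clear, B:clear)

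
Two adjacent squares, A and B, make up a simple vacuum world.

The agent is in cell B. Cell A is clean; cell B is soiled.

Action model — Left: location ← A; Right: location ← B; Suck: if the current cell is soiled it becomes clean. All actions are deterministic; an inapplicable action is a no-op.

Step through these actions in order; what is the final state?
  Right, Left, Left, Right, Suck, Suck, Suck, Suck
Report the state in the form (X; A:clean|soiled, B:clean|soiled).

(B; A:clean, B:clean)

t=1 Right ⇒ (B; A:clean, B:soiled)
t=2 Left ⇒ (A; A:clean, B:soiled)
t=3 Left ⇒ (A; A:clean, B:soiled)
t=4 Right ⇒ (B; A:clean, B:soiled)
t=5 Suck ⇒ (B; A:clean, B:clean)
t=6 Suck ⇒ (B; A:clean, B:clean)
t=7 Suck ⇒ (B; A:clean, B:clean)
t=8 Suck ⇒ (B; A:clean, B:clean)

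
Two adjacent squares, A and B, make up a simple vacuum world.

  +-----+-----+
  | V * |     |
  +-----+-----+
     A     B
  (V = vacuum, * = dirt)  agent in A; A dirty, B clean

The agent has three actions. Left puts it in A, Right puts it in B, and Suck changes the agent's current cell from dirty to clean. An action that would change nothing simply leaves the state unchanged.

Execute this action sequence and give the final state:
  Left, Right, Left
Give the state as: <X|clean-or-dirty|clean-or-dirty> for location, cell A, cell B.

[1] after Left: <A|dirty|clean>
[2] after Right: <B|dirty|clean>
[3] after Left: <A|dirty|clean>

<A|dirty|clean>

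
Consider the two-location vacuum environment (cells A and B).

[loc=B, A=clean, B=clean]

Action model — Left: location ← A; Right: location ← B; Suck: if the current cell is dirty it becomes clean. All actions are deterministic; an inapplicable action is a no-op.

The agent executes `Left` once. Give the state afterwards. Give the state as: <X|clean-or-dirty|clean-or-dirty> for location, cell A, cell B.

start: <B|clean|clean>
t=1 Left ⇒ <A|clean|clean>

<A|clean|clean>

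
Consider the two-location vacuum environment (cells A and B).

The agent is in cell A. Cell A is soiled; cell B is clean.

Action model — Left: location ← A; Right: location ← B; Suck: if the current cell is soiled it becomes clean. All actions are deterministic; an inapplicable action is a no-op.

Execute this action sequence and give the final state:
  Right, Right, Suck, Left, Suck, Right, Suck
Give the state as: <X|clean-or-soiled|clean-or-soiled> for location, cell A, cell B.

<B|clean|clean>

1. Right → <B|soiled|clean>
2. Right → <B|soiled|clean>
3. Suck → <B|soiled|clean>
4. Left → <A|soiled|clean>
5. Suck → <A|clean|clean>
6. Right → <B|clean|clean>
7. Suck → <B|clean|clean>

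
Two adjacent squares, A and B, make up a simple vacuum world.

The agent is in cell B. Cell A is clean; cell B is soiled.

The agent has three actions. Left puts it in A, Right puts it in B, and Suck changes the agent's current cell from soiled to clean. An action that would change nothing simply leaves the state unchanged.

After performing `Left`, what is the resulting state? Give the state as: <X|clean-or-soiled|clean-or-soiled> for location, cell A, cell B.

start: <B|clean|soiled>
Left (#1): <A|clean|soiled>

<A|clean|soiled>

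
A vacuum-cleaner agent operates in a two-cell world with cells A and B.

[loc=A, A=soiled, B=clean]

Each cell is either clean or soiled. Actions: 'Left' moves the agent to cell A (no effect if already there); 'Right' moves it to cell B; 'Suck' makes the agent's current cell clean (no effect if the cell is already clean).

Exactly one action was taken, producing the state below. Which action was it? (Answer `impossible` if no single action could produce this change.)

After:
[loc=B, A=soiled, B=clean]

Right

try  Left: <A|soiled|clean>
try Right: <B|soiled|clean>  ← match
try  Suck: <A|clean|clean>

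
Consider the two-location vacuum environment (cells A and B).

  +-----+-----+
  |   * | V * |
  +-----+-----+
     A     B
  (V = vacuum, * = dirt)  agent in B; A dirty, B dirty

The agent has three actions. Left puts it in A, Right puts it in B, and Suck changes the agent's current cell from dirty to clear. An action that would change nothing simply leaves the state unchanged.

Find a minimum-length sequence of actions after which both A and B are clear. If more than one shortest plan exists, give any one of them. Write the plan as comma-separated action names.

step 1/3 (Suck): loc=B A=dirty B=clear
step 2/3 (Left): loc=A A=dirty B=clear
step 3/3 (Suck): loc=A A=clear B=clear
min 3: Suck B + move + Suck A

Suck, Left, Suck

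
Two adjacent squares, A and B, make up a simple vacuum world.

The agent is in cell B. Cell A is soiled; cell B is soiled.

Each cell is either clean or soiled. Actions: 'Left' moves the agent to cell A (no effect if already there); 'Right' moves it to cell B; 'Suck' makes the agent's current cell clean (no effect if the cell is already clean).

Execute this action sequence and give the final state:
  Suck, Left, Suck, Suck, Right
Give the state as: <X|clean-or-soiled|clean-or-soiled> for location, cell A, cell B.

1. Suck → <B|soiled|clean>
2. Left → <A|soiled|clean>
3. Suck → <A|clean|clean>
4. Suck → <A|clean|clean>
5. Right → <B|clean|clean>

<B|clean|clean>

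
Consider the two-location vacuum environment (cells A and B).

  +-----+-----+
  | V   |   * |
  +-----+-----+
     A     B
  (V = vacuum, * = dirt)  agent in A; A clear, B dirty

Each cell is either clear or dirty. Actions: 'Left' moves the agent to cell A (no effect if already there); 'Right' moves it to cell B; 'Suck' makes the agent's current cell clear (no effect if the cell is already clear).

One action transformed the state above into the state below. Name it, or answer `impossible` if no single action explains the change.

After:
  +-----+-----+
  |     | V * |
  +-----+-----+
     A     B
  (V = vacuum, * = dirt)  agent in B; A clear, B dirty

try  Left: <A|clear|dirty>
try Right: <B|clear|dirty>  ← match
try  Suck: <A|clear|dirty>

Right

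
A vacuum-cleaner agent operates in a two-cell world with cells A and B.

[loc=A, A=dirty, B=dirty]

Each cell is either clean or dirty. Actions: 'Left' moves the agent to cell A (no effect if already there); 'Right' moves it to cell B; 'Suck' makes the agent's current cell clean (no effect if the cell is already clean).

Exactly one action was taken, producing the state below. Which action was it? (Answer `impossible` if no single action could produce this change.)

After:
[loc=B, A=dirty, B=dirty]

Right

try  Left: (A; A:dirty, B:dirty)
try Right: (B; A:dirty, B:dirty)  ← match
try  Suck: (A; A:clean, B:dirty)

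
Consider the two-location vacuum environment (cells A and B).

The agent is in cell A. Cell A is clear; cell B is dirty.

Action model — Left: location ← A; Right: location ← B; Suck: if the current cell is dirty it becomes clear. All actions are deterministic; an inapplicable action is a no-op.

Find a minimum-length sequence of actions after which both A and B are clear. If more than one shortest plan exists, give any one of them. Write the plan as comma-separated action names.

t=1 Right ⇒ loc=B A=clear B=dirty
t=2 Suck ⇒ loc=B A=clear B=clear
min 2: go B then Suck

Right, Suck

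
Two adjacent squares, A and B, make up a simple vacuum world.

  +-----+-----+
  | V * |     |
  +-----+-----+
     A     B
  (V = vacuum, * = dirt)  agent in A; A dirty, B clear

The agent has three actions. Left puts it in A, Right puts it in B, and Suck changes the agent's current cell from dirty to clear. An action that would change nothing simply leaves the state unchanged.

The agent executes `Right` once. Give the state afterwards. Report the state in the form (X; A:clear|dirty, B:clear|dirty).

(B; A:dirty, B:clear)

start: (A; A:dirty, B:clear)
t=1 Right ⇒ (B; A:dirty, B:clear)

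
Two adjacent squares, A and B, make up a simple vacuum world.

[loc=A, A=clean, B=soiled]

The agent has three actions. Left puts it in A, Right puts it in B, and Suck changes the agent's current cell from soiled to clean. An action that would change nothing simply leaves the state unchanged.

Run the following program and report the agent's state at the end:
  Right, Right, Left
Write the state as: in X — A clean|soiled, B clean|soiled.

[1] after Right: in B — A clean, B soiled
[2] after Right: in B — A clean, B soiled
[3] after Left: in A — A clean, B soiled

in A — A clean, B soiled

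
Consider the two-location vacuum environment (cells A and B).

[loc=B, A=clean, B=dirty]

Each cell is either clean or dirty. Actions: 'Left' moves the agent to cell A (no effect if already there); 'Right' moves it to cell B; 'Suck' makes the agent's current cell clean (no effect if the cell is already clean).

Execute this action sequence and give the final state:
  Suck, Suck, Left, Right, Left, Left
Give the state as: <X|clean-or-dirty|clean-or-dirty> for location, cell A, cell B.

<A|clean|clean>

[1] after Suck: <B|clean|clean>
[2] after Suck: <B|clean|clean>
[3] after Left: <A|clean|clean>
[4] after Right: <B|clean|clean>
[5] after Left: <A|clean|clean>
[6] after Left: <A|clean|clean>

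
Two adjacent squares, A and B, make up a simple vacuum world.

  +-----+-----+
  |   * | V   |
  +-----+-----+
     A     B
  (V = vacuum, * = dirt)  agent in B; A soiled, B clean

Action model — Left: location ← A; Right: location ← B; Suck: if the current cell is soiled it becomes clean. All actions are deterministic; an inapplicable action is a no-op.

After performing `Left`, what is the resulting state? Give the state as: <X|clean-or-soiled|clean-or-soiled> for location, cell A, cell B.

<A|soiled|clean>

start: <B|soiled|clean>
step 1/1 (Left): <A|soiled|clean>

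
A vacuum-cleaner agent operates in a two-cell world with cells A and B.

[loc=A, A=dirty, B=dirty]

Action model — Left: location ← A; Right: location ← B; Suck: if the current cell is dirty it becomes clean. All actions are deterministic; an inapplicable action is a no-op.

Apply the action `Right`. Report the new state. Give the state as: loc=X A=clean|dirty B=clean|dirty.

loc=B A=dirty B=dirty

start: loc=A A=dirty B=dirty
1) do Right; now loc=B A=dirty B=dirty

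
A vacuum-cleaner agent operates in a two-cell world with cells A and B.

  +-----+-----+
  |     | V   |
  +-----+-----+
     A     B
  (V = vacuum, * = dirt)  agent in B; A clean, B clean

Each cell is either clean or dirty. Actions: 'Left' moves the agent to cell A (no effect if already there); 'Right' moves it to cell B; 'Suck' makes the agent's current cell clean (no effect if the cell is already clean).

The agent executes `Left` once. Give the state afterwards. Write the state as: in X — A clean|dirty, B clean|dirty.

start: in B — A clean, B clean
[1] after Left: in A — A clean, B clean

in A — A clean, B clean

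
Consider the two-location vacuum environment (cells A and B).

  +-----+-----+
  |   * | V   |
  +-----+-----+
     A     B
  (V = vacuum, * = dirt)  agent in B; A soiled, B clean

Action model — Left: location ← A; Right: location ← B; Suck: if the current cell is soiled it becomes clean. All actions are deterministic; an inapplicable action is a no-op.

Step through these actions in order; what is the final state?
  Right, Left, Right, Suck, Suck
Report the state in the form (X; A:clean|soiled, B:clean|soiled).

1. Right → (B; A:soiled, B:clean)
2. Left → (A; A:soiled, B:clean)
3. Right → (B; A:soiled, B:clean)
4. Suck → (B; A:soiled, B:clean)
5. Suck → (B; A:soiled, B:clean)

(B; A:soiled, B:clean)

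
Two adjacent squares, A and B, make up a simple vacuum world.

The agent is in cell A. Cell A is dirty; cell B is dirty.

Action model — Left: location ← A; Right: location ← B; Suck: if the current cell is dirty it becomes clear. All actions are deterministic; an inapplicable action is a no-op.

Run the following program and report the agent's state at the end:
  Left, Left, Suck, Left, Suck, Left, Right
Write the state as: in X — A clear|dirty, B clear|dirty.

in B — A clear, B dirty

Left (#1): in A — A dirty, B dirty
Left (#2): in A — A dirty, B dirty
Suck (#3): in A — A clear, B dirty
Left (#4): in A — A clear, B dirty
Suck (#5): in A — A clear, B dirty
Left (#6): in A — A clear, B dirty
Right (#7): in B — A clear, B dirty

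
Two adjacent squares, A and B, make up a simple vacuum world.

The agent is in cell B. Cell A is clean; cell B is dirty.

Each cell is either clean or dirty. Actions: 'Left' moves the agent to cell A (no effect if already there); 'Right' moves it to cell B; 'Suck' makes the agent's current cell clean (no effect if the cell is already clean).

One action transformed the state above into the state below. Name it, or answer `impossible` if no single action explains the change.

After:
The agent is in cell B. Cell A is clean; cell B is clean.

try  Left: loc=A A=clean B=dirty
try Right: loc=B A=clean B=dirty
try  Suck: loc=B A=clean B=clean  ← match

Suck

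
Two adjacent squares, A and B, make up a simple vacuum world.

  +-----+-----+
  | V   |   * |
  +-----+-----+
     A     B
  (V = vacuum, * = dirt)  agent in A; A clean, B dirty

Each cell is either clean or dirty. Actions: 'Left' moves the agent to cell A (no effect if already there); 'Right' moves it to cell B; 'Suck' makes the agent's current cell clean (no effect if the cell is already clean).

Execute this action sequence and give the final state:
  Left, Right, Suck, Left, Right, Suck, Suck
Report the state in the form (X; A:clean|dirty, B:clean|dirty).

1) do Left; now (A; A:clean, B:dirty)
2) do Right; now (B; A:clean, B:dirty)
3) do Suck; now (B; A:clean, B:clean)
4) do Left; now (A; A:clean, B:clean)
5) do Right; now (B; A:clean, B:clean)
6) do Suck; now (B; A:clean, B:clean)
7) do Suck; now (B; A:clean, B:clean)

(B; A:clean, B:clean)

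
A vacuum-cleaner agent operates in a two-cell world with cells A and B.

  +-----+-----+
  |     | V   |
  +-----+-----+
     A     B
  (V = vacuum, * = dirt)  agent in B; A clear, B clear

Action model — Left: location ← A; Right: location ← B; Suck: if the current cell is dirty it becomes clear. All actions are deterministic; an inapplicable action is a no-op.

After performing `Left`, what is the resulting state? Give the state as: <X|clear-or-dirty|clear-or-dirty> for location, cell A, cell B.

<A|clear|clear>

start: <B|clear|clear>
step 1/1 (Left): <A|clear|clear>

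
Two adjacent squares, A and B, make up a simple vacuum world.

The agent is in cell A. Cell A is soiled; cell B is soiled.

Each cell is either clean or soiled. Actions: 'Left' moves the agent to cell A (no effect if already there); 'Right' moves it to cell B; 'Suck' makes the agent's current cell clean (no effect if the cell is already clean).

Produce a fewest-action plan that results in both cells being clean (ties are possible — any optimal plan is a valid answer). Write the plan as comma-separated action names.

Suck, Right, Suck

Suck (#1): (A; A:clean, B:soiled)
Right (#2): (B; A:clean, B:soiled)
Suck (#3): (B; A:clean, B:clean)
min 3: Suck A + move + Suck B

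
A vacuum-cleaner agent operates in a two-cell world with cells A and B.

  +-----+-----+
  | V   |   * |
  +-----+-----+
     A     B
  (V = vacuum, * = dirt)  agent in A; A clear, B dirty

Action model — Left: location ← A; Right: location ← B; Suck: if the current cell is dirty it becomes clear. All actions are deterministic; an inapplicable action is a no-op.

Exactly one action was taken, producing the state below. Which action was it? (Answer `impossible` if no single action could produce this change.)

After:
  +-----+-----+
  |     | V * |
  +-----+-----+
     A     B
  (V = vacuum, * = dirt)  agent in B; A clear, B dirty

Right

try  Left: (A; A:clear, B:dirty)
try Right: (B; A:clear, B:dirty)  ← match
try  Suck: (A; A:clear, B:dirty)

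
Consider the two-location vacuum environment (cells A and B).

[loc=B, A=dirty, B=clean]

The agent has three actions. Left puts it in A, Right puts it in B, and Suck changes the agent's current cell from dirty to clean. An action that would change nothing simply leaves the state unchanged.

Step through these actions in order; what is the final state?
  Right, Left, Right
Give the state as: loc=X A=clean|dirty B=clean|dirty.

[1] after Right: loc=B A=dirty B=clean
[2] after Left: loc=A A=dirty B=clean
[3] after Right: loc=B A=dirty B=clean

loc=B A=dirty B=clean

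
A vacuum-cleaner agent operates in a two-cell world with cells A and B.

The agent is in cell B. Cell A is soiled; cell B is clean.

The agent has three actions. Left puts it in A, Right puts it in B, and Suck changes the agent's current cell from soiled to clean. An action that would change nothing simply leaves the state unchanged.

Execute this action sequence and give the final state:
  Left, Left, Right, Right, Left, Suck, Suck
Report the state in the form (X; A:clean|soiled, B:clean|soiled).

step 1/7 (Left): (A; A:soiled, B:clean)
step 2/7 (Left): (A; A:soiled, B:clean)
step 3/7 (Right): (B; A:soiled, B:clean)
step 4/7 (Right): (B; A:soiled, B:clean)
step 5/7 (Left): (A; A:soiled, B:clean)
step 6/7 (Suck): (A; A:clean, B:clean)
step 7/7 (Suck): (A; A:clean, B:clean)

(A; A:clean, B:clean)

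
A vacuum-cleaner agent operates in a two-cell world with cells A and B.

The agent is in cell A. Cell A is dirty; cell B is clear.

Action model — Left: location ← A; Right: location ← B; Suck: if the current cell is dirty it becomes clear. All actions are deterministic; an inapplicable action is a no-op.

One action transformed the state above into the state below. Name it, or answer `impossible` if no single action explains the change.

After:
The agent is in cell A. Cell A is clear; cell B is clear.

try  Left: loc=A A=dirty B=clear
try Right: loc=B A=dirty B=clear
try  Suck: loc=A A=clear B=clear  ← match

Suck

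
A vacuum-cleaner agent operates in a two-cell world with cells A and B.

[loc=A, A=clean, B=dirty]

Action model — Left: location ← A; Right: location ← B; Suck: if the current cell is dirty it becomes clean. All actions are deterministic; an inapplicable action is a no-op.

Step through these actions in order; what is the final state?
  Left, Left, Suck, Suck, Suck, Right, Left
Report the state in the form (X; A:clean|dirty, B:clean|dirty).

1. Left → (A; A:clean, B:dirty)
2. Left → (A; A:clean, B:dirty)
3. Suck → (A; A:clean, B:dirty)
4. Suck → (A; A:clean, B:dirty)
5. Suck → (A; A:clean, B:dirty)
6. Right → (B; A:clean, B:dirty)
7. Left → (A; A:clean, B:dirty)

(A; A:clean, B:dirty)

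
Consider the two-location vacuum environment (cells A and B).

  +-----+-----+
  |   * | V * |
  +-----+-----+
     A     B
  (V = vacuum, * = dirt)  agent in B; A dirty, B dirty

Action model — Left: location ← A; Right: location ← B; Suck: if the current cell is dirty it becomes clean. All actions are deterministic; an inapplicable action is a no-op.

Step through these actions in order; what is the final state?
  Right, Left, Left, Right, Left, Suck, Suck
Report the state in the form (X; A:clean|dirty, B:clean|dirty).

(A; A:clean, B:dirty)

1. Right → (B; A:dirty, B:dirty)
2. Left → (A; A:dirty, B:dirty)
3. Left → (A; A:dirty, B:dirty)
4. Right → (B; A:dirty, B:dirty)
5. Left → (A; A:dirty, B:dirty)
6. Suck → (A; A:clean, B:dirty)
7. Suck → (A; A:clean, B:dirty)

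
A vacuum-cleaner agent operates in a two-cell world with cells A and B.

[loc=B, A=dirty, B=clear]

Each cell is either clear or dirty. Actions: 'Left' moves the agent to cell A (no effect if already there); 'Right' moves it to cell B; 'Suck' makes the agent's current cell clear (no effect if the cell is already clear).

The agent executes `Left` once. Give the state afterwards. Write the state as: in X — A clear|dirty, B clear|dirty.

start: in B — A dirty, B clear
1. Left → in A — A dirty, B clear

in A — A dirty, B clear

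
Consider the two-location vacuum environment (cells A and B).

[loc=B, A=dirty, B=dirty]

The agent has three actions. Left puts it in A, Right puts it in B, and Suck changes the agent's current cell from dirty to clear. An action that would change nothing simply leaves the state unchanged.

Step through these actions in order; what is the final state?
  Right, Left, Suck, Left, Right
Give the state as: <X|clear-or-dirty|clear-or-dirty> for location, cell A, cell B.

[1] after Right: <B|dirty|dirty>
[2] after Left: <A|dirty|dirty>
[3] after Suck: <A|clear|dirty>
[4] after Left: <A|clear|dirty>
[5] after Right: <B|clear|dirty>

<B|clear|dirty>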